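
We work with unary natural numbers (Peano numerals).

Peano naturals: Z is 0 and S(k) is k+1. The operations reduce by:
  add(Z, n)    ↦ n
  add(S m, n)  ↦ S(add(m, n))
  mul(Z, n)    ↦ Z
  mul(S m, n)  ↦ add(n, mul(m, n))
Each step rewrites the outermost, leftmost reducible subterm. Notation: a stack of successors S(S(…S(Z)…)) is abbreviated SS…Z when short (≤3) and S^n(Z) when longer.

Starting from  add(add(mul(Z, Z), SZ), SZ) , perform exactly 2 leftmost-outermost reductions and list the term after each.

  start: add(add(mul(Z, Z), SZ), SZ)
  →1  add(add(Z, SZ), SZ)
  →2  add(SZ, SZ)

Answer: after 2 steps: add(SZ, SZ)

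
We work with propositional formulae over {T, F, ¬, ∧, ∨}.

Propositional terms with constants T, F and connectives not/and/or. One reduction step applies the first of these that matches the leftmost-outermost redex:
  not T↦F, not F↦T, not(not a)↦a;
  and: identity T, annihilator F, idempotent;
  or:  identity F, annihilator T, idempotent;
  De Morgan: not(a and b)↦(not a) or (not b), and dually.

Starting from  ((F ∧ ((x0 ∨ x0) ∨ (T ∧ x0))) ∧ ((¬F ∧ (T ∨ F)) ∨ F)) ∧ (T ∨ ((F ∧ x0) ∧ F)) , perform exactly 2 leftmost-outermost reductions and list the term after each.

  start: ((F ∧ ((x0 ∨ x0) ∨ (T ∧ x0))) ∧ ((¬F ∧ (T ∨ F)) ∨ F)) ∧ (T ∨ ((F ∧ x0) ∧ F))
  [1] (F ∧ ((¬F ∧ (T ∨ F)) ∨ F)) ∧ (T ∨ ((F ∧ x0) ∧ F))
  [2] F ∧ (T ∨ ((F ∧ x0) ∧ F))

Answer: after 2 steps: F ∧ (T ∨ ((F ∧ x0) ∧ F))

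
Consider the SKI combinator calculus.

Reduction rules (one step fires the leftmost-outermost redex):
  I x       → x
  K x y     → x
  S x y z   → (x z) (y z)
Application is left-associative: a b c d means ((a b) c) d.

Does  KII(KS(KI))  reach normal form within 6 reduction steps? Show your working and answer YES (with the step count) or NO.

  start: KII(KS(KI))
  [1] I(KS(KI))
  [2] KS(KI)
  [3] S

Answer: YES — reaches normal form S in 3 ≤ 6 steps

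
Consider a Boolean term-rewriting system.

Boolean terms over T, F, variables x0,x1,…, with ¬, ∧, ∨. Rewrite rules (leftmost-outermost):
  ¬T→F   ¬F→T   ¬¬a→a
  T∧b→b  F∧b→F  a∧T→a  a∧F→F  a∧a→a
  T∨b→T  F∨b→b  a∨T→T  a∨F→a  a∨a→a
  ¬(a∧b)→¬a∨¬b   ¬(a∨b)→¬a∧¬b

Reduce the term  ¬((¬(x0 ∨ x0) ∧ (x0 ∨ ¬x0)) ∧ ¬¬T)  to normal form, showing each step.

Answer: normal form = x0 ∨ (¬x0 ∧ x0)  (in 9 steps)

Reduction:
  start: ¬((¬(x0 ∨ x0) ∧ (x0 ∨ ¬x0)) ∧ ¬¬T)
  step 1: ¬(¬(x0 ∨ x0) ∧ (x0 ∨ ¬x0)) ∨ ¬¬¬T
  step 2: (¬¬(x0 ∨ x0) ∨ ¬(x0 ∨ ¬x0)) ∨ ¬¬¬T
  step 3: ((x0 ∨ x0) ∨ ¬(x0 ∨ ¬x0)) ∨ ¬¬¬T
  step 4: (x0 ∨ ¬(x0 ∨ ¬x0)) ∨ ¬¬¬T
  step 5: (x0 ∨ (¬x0 ∧ ¬¬x0)) ∨ ¬¬¬T
  step 6: (x0 ∨ (¬x0 ∧ x0)) ∨ ¬¬¬T
  step 7: (x0 ∨ (¬x0 ∧ x0)) ∨ ¬T
  step 8: (x0 ∨ (¬x0 ∧ x0)) ∨ F
  step 9: x0 ∨ (¬x0 ∧ x0)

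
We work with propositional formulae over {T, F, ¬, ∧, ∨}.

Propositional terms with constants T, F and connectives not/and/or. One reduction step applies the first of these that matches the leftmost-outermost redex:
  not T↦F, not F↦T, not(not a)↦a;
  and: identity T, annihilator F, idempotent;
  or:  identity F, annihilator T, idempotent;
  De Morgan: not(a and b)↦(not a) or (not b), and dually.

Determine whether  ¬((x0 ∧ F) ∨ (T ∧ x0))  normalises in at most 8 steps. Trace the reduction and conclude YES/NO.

Answer: YES — reaches normal form ¬x0 in 8 ≤ 8 steps

Working:
  start: ¬((x0 ∧ F) ∨ (T ∧ x0))
  step 1: ¬(x0 ∧ F) ∧ ¬(T ∧ x0)
  step 2: (¬x0 ∨ ¬F) ∧ ¬(T ∧ x0)
  step 3: (¬x0 ∨ T) ∧ ¬(T ∧ x0)
  step 4: T ∧ ¬(T ∧ x0)
  step 5: ¬(T ∧ x0)
  step 6: ¬T ∨ ¬x0
  step 7: F ∨ ¬x0
  step 8: ¬x0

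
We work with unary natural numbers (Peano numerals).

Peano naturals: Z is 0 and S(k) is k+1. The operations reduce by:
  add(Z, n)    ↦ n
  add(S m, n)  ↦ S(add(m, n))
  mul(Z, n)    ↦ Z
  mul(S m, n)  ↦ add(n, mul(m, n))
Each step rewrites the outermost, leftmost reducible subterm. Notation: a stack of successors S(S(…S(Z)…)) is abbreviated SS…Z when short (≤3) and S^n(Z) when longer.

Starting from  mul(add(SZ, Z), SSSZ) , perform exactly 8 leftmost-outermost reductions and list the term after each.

  start: mul(add(SZ, Z), SSSZ)
  →1  mul(S(add(Z, Z)), SSSZ)
  →2  add(SSSZ, mul(add(Z, Z), SSSZ))
  →3  S(add(SSZ, mul(add(Z, Z), SSSZ)))
  →4  S(S(add(SZ, mul(add(Z, Z), SSSZ))))
  →5  S(S(S(add(Z, mul(add(Z, Z), SSSZ)))))
  →6  S(S(S(mul(add(Z, Z), SSSZ))))
  →7  S(S(S(mul(Z, SSSZ))))
  →8  SSSZ

Answer: after 8 steps: SSSZ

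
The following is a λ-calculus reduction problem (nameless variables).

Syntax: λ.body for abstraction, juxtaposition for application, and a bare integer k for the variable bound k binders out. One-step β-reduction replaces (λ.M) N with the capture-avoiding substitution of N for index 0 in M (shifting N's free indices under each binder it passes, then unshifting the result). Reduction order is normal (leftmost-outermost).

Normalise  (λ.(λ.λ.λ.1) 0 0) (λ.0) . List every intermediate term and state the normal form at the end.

Answer: normal form = λ.λ.0  (in 3 steps)

Reduction:
  start: (λ.(λ.λ.λ.1) 0 0) (λ.0)
  [1] (λ.λ.λ.1) (λ.0) (λ.0)
  [2] (λ.λ.1) (λ.0)
  [3] λ.λ.0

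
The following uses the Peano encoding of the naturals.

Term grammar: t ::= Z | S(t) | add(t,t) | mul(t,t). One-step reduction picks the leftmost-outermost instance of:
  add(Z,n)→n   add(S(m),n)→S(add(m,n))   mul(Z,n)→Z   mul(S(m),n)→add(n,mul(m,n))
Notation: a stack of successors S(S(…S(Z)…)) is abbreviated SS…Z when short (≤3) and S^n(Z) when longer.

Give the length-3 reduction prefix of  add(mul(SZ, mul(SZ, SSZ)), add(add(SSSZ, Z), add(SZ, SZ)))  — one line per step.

  start: add(mul(SZ, mul(SZ, SSZ)), add(add(SSSZ, Z), add(SZ, SZ)))
  step 1: add(add(mul(SZ, SSZ), mul(Z, mul(SZ, SSZ))), add(add(SSSZ, Z), add(SZ, SZ)))
  step 2: add(add(add(SSZ, mul(Z, SSZ)), mul(Z, mul(SZ, SSZ))), add(add(SSSZ, Z), add(SZ, SZ)))
  step 3: add(add(S(add(SZ, mul(Z, SSZ))), mul(Z, mul(SZ, SSZ))), add(add(SSSZ, Z), add(SZ, SZ)))

Answer: after 3 steps: add(add(S(add(SZ, mul(Z, SSZ))), mul(Z, mul(SZ, SSZ))), add(add(SSSZ, Z), add(SZ, SZ)))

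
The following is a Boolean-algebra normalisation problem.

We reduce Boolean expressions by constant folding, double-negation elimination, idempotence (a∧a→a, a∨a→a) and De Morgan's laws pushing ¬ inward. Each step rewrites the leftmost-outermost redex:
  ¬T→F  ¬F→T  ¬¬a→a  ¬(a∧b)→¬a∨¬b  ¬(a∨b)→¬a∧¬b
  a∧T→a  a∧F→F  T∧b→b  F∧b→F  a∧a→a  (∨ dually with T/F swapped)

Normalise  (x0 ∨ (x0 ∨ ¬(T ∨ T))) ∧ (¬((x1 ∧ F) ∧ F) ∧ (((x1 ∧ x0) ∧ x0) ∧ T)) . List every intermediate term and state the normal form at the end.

  start: (x0 ∨ (x0 ∨ ¬(T ∨ T))) ∧ (¬((x1 ∧ F) ∧ F) ∧ (((x1 ∧ x0) ∧ x0) ∧ T))
  [1] (x0 ∨ (x0 ∨ (¬T ∧ ¬T))) ∧ (¬((x1 ∧ F) ∧ F) ∧ (((x1 ∧ x0) ∧ x0) ∧ T))
  [2] (x0 ∨ (x0 ∨ ¬T)) ∧ (¬((x1 ∧ F) ∧ F) ∧ (((x1 ∧ x0) ∧ x0) ∧ T))
  [3] (x0 ∨ (x0 ∨ F)) ∧ (¬((x1 ∧ F) ∧ F) ∧ (((x1 ∧ x0) ∧ x0) ∧ T))
  [4] (x0 ∨ x0) ∧ (¬((x1 ∧ F) ∧ F) ∧ (((x1 ∧ x0) ∧ x0) ∧ T))
  [5] x0 ∧ (¬((x1 ∧ F) ∧ F) ∧ (((x1 ∧ x0) ∧ x0) ∧ T))
  [6] x0 ∧ ((¬(x1 ∧ F) ∨ ¬F) ∧ (((x1 ∧ x0) ∧ x0) ∧ T))
  [7] x0 ∧ (((¬x1 ∨ ¬F) ∨ ¬F) ∧ (((x1 ∧ x0) ∧ x0) ∧ T))
  [8] x0 ∧ (((¬x1 ∨ T) ∨ ¬F) ∧ (((x1 ∧ x0) ∧ x0) ∧ T))
  [9] x0 ∧ ((T ∨ ¬F) ∧ (((x1 ∧ x0) ∧ x0) ∧ T))
  [10] x0 ∧ (T ∧ (((x1 ∧ x0) ∧ x0) ∧ T))
  [11] x0 ∧ (((x1 ∧ x0) ∧ x0) ∧ T)
  [12] x0 ∧ ((x1 ∧ x0) ∧ x0)

Answer: normal form = x0 ∧ ((x1 ∧ x0) ∧ x0)  (in 12 steps)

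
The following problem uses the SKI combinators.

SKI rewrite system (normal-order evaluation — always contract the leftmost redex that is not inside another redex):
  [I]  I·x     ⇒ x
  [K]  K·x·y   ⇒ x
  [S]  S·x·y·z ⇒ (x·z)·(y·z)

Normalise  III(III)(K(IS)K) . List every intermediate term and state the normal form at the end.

  start: III(III)(K(IS)K)
  [1] II(III)(K(IS)K)
  [2] I(III)(K(IS)K)
  [3] III(K(IS)K)
  [4] II(K(IS)K)
  [5] I(K(IS)K)
  [6] K(IS)K
  [7] IS
  [8] S

Answer: normal form = S  (in 8 steps)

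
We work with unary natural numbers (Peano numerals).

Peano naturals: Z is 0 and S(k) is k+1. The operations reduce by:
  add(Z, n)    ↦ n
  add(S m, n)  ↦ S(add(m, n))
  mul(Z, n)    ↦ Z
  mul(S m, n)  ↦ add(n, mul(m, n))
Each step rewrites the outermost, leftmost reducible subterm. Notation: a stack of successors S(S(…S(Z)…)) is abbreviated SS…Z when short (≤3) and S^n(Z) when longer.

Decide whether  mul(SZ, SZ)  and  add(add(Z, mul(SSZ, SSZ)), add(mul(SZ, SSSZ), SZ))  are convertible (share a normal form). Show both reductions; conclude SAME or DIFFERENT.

Answer: DIFFERENT — A ⇓ SZ, B ⇓ S^8(Z)

Reduction:
Term A:
  start: mul(SZ, SZ)
  [1] add(SZ, mul(Z, SZ))
  [2] S(add(Z, mul(Z, SZ)))
  [3] S(mul(Z, SZ))
  [4] SZ

Term B:
  start: add(add(Z, mul(SSZ, SSZ)), add(mul(SZ, SSSZ), SZ))
  [1] add(mul(SSZ, SSZ), add(mul(SZ, SSSZ), SZ))
  [2] add(add(SSZ, mul(SZ, SSZ)), add(mul(SZ, SSSZ), SZ))
  [3] add(S(add(SZ, mul(SZ, SSZ))), add(mul(SZ, SSSZ), SZ))
  [4] S(add(add(SZ, mul(SZ, SSZ)), add(mul(SZ, SSSZ), SZ)))
  [5] S(add(S(add(Z, mul(SZ, SSZ))), add(mul(SZ, SSSZ), SZ)))
  [6] S(S(add(add(Z, mul(SZ, SSZ)), add(mul(SZ, SSSZ), SZ))))
  [7] S(S(add(mul(SZ, SSZ), add(mul(SZ, SSSZ), SZ))))
  [8] S(S(add(add(SSZ, mul(Z, SSZ)), add(mul(SZ, SSSZ), SZ))))
  [9] S(S(add(S(add(SZ, mul(Z, SSZ))), add(mul(SZ, SSSZ), SZ))))
  [10] S(S(S(add(add(SZ, mul(Z, SSZ)), add(mul(SZ, SSSZ), SZ)))))
  [11] S(S(S(add(S(add(Z, mul(Z, SSZ))), add(mul(SZ, SSSZ), SZ)))))
  [12] S(S(S(S(add(add(Z, mul(Z, SSZ)), add(mul(SZ, SSSZ), SZ))))))
  [13] S(S(S(S(add(mul(Z, SSZ), add(mul(SZ, SSSZ), SZ))))))
  [14] S(S(S(S(add(Z, add(mul(SZ, SSSZ), SZ))))))
  [15] S(S(S(S(add(mul(SZ, SSSZ), SZ)))))
  [16] S(S(S(S(add(add(SSSZ, mul(Z, SSSZ)), SZ)))))
  [17] S(S(S(S(add(S(add(SSZ, mul(Z, SSSZ))), SZ)))))
  [18] S(S(S(S(S(add(add(SSZ, mul(Z, SSSZ)), SZ))))))
  [19] S(S(S(S(S(add(S(add(SZ, mul(Z, SSSZ))), SZ))))))
  [20] S(S(S(S(S(S(add(add(SZ, mul(Z, SSSZ)), SZ)))))))
  [21] S(S(S(S(S(S(add(S(add(Z, mul(Z, SSSZ))), SZ)))))))
  [22] S(S(S(S(S(S(S(add(add(Z, mul(Z, SSSZ)), SZ))))))))
  [23] S(S(S(S(S(S(S(add(mul(Z, SSSZ), SZ))))))))
  [24] S(S(S(S(S(S(S(add(Z, SZ))))))))
  [25] S^8(Z)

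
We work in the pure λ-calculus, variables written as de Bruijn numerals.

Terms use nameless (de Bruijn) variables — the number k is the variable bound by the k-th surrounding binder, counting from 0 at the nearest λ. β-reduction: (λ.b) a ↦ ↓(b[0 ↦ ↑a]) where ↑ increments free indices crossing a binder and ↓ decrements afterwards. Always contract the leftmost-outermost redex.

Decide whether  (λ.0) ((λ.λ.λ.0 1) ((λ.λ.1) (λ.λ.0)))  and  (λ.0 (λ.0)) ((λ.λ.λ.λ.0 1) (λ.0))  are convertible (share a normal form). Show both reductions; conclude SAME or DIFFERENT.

Answer: SAME — A ⇓ λ.λ.0 1, B ⇓ λ.λ.0 1

Derivation:
Term A:
  start: (λ.0) ((λ.λ.λ.0 1) ((λ.λ.1) (λ.λ.0)))
  [1] (λ.λ.λ.0 1) ((λ.λ.1) (λ.λ.0))
  [2] λ.λ.0 1

Term B:
  start: (λ.0 (λ.0)) ((λ.λ.λ.λ.0 1) (λ.0))
  [1] (λ.λ.λ.λ.0 1) (λ.0) (λ.0)
  [2] (λ.λ.λ.0 1) (λ.0)
  [3] λ.λ.0 1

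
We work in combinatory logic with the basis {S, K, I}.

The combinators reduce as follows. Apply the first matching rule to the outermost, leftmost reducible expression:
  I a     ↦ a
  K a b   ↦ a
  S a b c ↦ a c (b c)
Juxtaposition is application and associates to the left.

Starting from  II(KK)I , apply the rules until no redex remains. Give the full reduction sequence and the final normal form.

  start: II(KK)I
  step 1: I(KK)I
  step 2: KKI
  step 3: K

Answer: normal form = K  (in 3 steps)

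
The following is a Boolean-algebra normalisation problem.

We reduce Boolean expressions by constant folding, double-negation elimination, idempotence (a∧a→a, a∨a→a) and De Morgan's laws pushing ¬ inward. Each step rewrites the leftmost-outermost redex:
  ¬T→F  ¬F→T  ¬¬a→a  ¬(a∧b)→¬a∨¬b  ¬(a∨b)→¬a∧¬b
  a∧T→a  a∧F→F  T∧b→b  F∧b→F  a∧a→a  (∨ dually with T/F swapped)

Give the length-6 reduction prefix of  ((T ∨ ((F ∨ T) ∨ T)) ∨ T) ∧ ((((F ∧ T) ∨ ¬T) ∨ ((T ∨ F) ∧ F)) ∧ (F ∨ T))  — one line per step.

Answer: after 6 steps: ((T ∨ F) ∧ F) ∧ (F ∨ T)

Working:
  start: ((T ∨ ((F ∨ T) ∨ T)) ∨ T) ∧ ((((F ∧ T) ∨ ¬T) ∨ ((T ∨ F) ∧ F)) ∧ (F ∨ T))
  [1] T ∧ ((((F ∧ T) ∨ ¬T) ∨ ((T ∨ F) ∧ F)) ∧ (F ∨ T))
  [2] (((F ∧ T) ∨ ¬T) ∨ ((T ∨ F) ∧ F)) ∧ (F ∨ T)
  [3] ((F ∨ ¬T) ∨ ((T ∨ F) ∧ F)) ∧ (F ∨ T)
  [4] (¬T ∨ ((T ∨ F) ∧ F)) ∧ (F ∨ T)
  [5] (F ∨ ((T ∨ F) ∧ F)) ∧ (F ∨ T)
  [6] ((T ∨ F) ∧ F) ∧ (F ∨ T)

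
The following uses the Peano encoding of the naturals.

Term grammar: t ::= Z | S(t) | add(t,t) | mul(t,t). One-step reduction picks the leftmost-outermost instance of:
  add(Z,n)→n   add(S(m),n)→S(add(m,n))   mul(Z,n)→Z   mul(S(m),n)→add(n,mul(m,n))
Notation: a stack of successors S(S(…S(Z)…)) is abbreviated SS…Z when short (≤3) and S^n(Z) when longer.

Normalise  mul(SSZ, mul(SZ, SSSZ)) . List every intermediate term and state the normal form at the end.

  start: mul(SSZ, mul(SZ, SSSZ))
  [1] add(mul(SZ, SSSZ), mul(SZ, mul(SZ, SSSZ)))
  [2] add(add(SSSZ, mul(Z, SSSZ)), mul(SZ, mul(SZ, SSSZ)))
  [3] add(S(add(SSZ, mul(Z, SSSZ))), mul(SZ, mul(SZ, SSSZ)))
  [4] S(add(add(SSZ, mul(Z, SSSZ)), mul(SZ, mul(SZ, SSSZ))))
  [5] S(add(S(add(SZ, mul(Z, SSSZ))), mul(SZ, mul(SZ, SSSZ))))
  [6] S(S(add(add(SZ, mul(Z, SSSZ)), mul(SZ, mul(SZ, SSSZ)))))
  [7] S(S(add(S(add(Z, mul(Z, SSSZ))), mul(SZ, mul(SZ, SSSZ)))))
  [8] S(S(S(add(add(Z, mul(Z, SSSZ)), mul(SZ, mul(SZ, SSSZ))))))
  [9] S(S(S(add(mul(Z, SSSZ), mul(SZ, mul(SZ, SSSZ))))))
  [10] S(S(S(add(Z, mul(SZ, mul(SZ, SSSZ))))))
  [11] S(S(S(mul(SZ, mul(SZ, SSSZ)))))
  [12] S(S(S(add(mul(SZ, SSSZ), mul(Z, mul(SZ, SSSZ))))))
  [13] S(S(S(add(add(SSSZ, mul(Z, SSSZ)), mul(Z, mul(SZ, SSSZ))))))
  [14] S(S(S(add(S(add(SSZ, mul(Z, SSSZ))), mul(Z, mul(SZ, SSSZ))))))
  [15] S(S(S(S(add(add(SSZ, mul(Z, SSSZ)), mul(Z, mul(SZ, SSSZ)))))))
  [16] S(S(S(S(add(S(add(SZ, mul(Z, SSSZ))), mul(Z, mul(SZ, SSSZ)))))))
  [17] S(S(S(S(S(add(add(SZ, mul(Z, SSSZ)), mul(Z, mul(SZ, SSSZ))))))))
  [18] S(S(S(S(S(add(S(add(Z, mul(Z, SSSZ))), mul(Z, mul(SZ, SSSZ))))))))
  [19] S(S(S(S(S(S(add(add(Z, mul(Z, SSSZ)), mul(Z, mul(SZ, SSSZ)))))))))
  [20] S(S(S(S(S(S(add(mul(Z, SSSZ), mul(Z, mul(SZ, SSSZ)))))))))
  [21] S(S(S(S(S(S(add(Z, mul(Z, mul(SZ, SSSZ)))))))))
  [22] S(S(S(S(S(S(mul(Z, mul(SZ, SSSZ))))))))
  [23] S^6(Z)

Answer: normal form = S^6(Z)  (in 23 steps)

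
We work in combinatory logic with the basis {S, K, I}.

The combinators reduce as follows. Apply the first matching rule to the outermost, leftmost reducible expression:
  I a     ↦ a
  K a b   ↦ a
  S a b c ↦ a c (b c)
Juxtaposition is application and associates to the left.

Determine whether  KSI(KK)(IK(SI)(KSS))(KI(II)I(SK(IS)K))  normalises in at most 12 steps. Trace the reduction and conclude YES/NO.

  start: KSI(KK)(IK(SI)(KSS))(KI(II)I(SK(IS)K))
  →1  S(KK)(IK(SI)(KSS))(KI(II)I(SK(IS)K))
  →2  KK(KI(II)I(SK(IS)K))(IK(SI)(KSS)(KI(II)I(SK(IS)K)))
  →3  K(IK(SI)(KSS)(KI(II)I(SK(IS)K)))
  →4  K(K(SI)(KSS)(KI(II)I(SK(IS)K)))
  →5  K(SI(KI(II)I(SK(IS)K)))
  →6  K(SI(II(SK(IS)K)))
  →7  K(SI(I(SK(IS)K)))
  →8  K(SI(SK(IS)K))
  →9  K(SI(KK(ISK)))
  →10  K(SIK)

Answer: YES — reaches normal form K(SIK) in 10 ≤ 12 steps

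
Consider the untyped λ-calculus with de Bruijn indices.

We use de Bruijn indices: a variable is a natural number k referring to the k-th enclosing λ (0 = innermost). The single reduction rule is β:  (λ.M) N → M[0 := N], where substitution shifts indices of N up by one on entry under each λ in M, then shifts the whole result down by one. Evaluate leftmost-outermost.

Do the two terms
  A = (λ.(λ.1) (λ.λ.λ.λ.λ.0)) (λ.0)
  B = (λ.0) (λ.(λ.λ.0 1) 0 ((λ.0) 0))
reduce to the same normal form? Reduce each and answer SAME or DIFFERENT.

Answer: DIFFERENT — A ⇓ λ.0, B ⇓ λ.0 0

Reduction:
Term A:
  start: (λ.(λ.1) (λ.λ.λ.λ.λ.0)) (λ.0)
  →1  (λ.λ.0) (λ.λ.λ.λ.λ.0)
  →2  λ.0

Term B:
  start: (λ.0) (λ.(λ.λ.0 1) 0 ((λ.0) 0))
  →1  λ.(λ.λ.0 1) 0 ((λ.0) 0)
  →2  λ.(λ.0 1) ((λ.0) 0)
  →3  λ.(λ.0) 0 0
  →4  λ.0 0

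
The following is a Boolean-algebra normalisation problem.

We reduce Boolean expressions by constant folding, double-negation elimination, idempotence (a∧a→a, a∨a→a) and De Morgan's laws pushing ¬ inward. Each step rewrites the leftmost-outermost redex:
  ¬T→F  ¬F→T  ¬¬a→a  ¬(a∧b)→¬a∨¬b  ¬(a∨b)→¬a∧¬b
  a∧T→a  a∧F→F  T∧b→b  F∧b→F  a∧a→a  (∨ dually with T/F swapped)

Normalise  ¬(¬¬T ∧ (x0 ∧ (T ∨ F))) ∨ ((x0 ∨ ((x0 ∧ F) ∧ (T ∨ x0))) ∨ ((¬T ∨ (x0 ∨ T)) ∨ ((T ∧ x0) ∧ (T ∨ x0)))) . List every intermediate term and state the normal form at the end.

  start: ¬(¬¬T ∧ (x0 ∧ (T ∨ F))) ∨ ((x0 ∨ ((x0 ∧ F) ∧ (T ∨ x0))) ∨ ((¬T ∨ (x0 ∨ T)) ∨ ((T ∧ x0) ∧ (T ∨ x0))))
  step 1: (¬¬¬T ∨ ¬(x0 ∧ (T ∨ F))) ∨ ((x0 ∨ ((x0 ∧ F) ∧ (T ∨ x0))) ∨ ((¬T ∨ (x0 ∨ T)) ∨ ((T ∧ x0) ∧ (T ∨ x0))))
  step 2: (¬T ∨ ¬(x0 ∧ (T ∨ F))) ∨ ((x0 ∨ ((x0 ∧ F) ∧ (T ∨ x0))) ∨ ((¬T ∨ (x0 ∨ T)) ∨ ((T ∧ x0) ∧ (T ∨ x0))))
  step 3: (F ∨ ¬(x0 ∧ (T ∨ F))) ∨ ((x0 ∨ ((x0 ∧ F) ∧ (T ∨ x0))) ∨ ((¬T ∨ (x0 ∨ T)) ∨ ((T ∧ x0) ∧ (T ∨ x0))))
  step 4: ¬(x0 ∧ (T ∨ F)) ∨ ((x0 ∨ ((x0 ∧ F) ∧ (T ∨ x0))) ∨ ((¬T ∨ (x0 ∨ T)) ∨ ((T ∧ x0) ∧ (T ∨ x0))))
  step 5: (¬x0 ∨ ¬(T ∨ F)) ∨ ((x0 ∨ ((x0 ∧ F) ∧ (T ∨ x0))) ∨ ((¬T ∨ (x0 ∨ T)) ∨ ((T ∧ x0) ∧ (T ∨ x0))))
  step 6: (¬x0 ∨ (¬T ∧ ¬F)) ∨ ((x0 ∨ ((x0 ∧ F) ∧ (T ∨ x0))) ∨ ((¬T ∨ (x0 ∨ T)) ∨ ((T ∧ x0) ∧ (T ∨ x0))))
  step 7: (¬x0 ∨ (F ∧ ¬F)) ∨ ((x0 ∨ ((x0 ∧ F) ∧ (T ∨ x0))) ∨ ((¬T ∨ (x0 ∨ T)) ∨ ((T ∧ x0) ∧ (T ∨ x0))))
  step 8: (¬x0 ∨ F) ∨ ((x0 ∨ ((x0 ∧ F) ∧ (T ∨ x0))) ∨ ((¬T ∨ (x0 ∨ T)) ∨ ((T ∧ x0) ∧ (T ∨ x0))))
  step 9: ¬x0 ∨ ((x0 ∨ ((x0 ∧ F) ∧ (T ∨ x0))) ∨ ((¬T ∨ (x0 ∨ T)) ∨ ((T ∧ x0) ∧ (T ∨ x0))))
  step 10: ¬x0 ∨ ((x0 ∨ (F ∧ (T ∨ x0))) ∨ ((¬T ∨ (x0 ∨ T)) ∨ ((T ∧ x0) ∧ (T ∨ x0))))
  step 11: ¬x0 ∨ ((x0 ∨ F) ∨ ((¬T ∨ (x0 ∨ T)) ∨ ((T ∧ x0) ∧ (T ∨ x0))))
  step 12: ¬x0 ∨ (x0 ∨ ((¬T ∨ (x0 ∨ T)) ∨ ((T ∧ x0) ∧ (T ∨ x0))))
  step 13: ¬x0 ∨ (x0 ∨ ((F ∨ (x0 ∨ T)) ∨ ((T ∧ x0) ∧ (T ∨ x0))))
  step 14: ¬x0 ∨ (x0 ∨ ((x0 ∨ T) ∨ ((T ∧ x0) ∧ (T ∨ x0))))
  step 15: ¬x0 ∨ (x0 ∨ (T ∨ ((T ∧ x0) ∧ (T ∨ x0))))
  step 16: ¬x0 ∨ (x0 ∨ T)
  step 17: ¬x0 ∨ T
  step 18: T

Answer: normal form = T  (in 18 steps)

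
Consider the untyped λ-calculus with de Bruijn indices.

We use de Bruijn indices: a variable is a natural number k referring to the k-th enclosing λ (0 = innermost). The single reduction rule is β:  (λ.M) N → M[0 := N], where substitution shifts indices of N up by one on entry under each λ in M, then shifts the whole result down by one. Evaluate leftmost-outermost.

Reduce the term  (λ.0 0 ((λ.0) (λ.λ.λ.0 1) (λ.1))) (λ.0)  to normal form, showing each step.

Answer: normal form = λ.λ.0 1  (in 5 steps)

Reduction:
  start: (λ.0 0 ((λ.0) (λ.λ.λ.0 1) (λ.1))) (λ.0)
  [1] (λ.0) (λ.0) ((λ.0) (λ.λ.λ.0 1) (λ.λ.0))
  [2] (λ.0) ((λ.0) (λ.λ.λ.0 1) (λ.λ.0))
  [3] (λ.0) (λ.λ.λ.0 1) (λ.λ.0)
  [4] (λ.λ.λ.0 1) (λ.λ.0)
  [5] λ.λ.0 1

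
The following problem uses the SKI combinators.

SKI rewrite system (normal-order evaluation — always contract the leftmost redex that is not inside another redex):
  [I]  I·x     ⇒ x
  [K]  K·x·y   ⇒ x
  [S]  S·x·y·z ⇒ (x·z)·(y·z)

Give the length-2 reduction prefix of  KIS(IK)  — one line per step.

  start: KIS(IK)
  step 1: I(IK)
  step 2: IK

Answer: after 2 steps: IK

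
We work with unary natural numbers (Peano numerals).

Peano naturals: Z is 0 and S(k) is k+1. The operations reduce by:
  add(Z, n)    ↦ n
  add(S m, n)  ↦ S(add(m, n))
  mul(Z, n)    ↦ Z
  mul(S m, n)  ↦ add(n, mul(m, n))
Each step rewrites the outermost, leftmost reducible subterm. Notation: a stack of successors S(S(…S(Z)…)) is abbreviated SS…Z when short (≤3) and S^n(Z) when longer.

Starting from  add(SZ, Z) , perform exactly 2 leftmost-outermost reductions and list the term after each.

Answer: after 2 steps: SZ

Derivation:
  start: add(SZ, Z)
  step 1: S(add(Z, Z))
  step 2: SZ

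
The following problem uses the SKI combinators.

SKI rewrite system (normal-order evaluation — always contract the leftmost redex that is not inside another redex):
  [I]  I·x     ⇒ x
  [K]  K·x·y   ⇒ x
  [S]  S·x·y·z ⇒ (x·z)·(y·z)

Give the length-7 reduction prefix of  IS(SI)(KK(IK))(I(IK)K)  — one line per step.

  start: IS(SI)(KK(IK))(I(IK)K)
  [1] S(SI)(KK(IK))(I(IK)K)
  [2] SI(I(IK)K)(KK(IK)(I(IK)K))
  [3] I(KK(IK)(I(IK)K))(I(IK)K(KK(IK)(I(IK)K)))
  [4] KK(IK)(I(IK)K)(I(IK)K(KK(IK)(I(IK)K)))
  [5] K(I(IK)K)(I(IK)K(KK(IK)(I(IK)K)))
  [6] I(IK)K
  [7] IKK

Answer: after 7 steps: IKK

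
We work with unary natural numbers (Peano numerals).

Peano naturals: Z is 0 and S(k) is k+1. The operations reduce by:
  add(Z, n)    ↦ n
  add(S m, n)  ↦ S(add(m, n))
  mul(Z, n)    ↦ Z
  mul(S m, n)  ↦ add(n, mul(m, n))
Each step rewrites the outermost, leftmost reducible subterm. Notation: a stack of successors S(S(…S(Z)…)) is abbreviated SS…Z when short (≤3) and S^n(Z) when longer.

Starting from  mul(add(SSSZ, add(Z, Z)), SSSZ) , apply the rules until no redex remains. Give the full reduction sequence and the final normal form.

  start: mul(add(SSSZ, add(Z, Z)), SSSZ)
  step 1: mul(S(add(SSZ, add(Z, Z))), SSSZ)
  step 2: add(SSSZ, mul(add(SSZ, add(Z, Z)), SSSZ))
  step 3: S(add(SSZ, mul(add(SSZ, add(Z, Z)), SSSZ)))
  step 4: S(S(add(SZ, mul(add(SSZ, add(Z, Z)), SSSZ))))
  step 5: S(S(S(add(Z, mul(add(SSZ, add(Z, Z)), SSSZ)))))
  step 6: S(S(S(mul(add(SSZ, add(Z, Z)), SSSZ))))
  step 7: S(S(S(mul(S(add(SZ, add(Z, Z))), SSSZ))))
  step 8: S(S(S(add(SSSZ, mul(add(SZ, add(Z, Z)), SSSZ)))))
  step 9: S(S(S(S(add(SSZ, mul(add(SZ, add(Z, Z)), SSSZ))))))
  step 10: S(S(S(S(S(add(SZ, mul(add(SZ, add(Z, Z)), SSSZ)))))))
  step 11: S(S(S(S(S(S(add(Z, mul(add(SZ, add(Z, Z)), SSSZ))))))))
  step 12: S(S(S(S(S(S(mul(add(SZ, add(Z, Z)), SSSZ)))))))
  step 13: S(S(S(S(S(S(mul(S(add(Z, add(Z, Z))), SSSZ)))))))
  step 14: S(S(S(S(S(S(add(SSSZ, mul(add(Z, add(Z, Z)), SSSZ))))))))
  step 15: S(S(S(S(S(S(S(add(SSZ, mul(add(Z, add(Z, Z)), SSSZ)))))))))
  step 16: S(S(S(S(S(S(S(S(add(SZ, mul(add(Z, add(Z, Z)), SSSZ))))))))))
  step 17: S(S(S(S(S(S(S(S(S(add(Z, mul(add(Z, add(Z, Z)), SSSZ)))))))))))
  step 18: S(S(S(S(S(S(S(S(S(mul(add(Z, add(Z, Z)), SSSZ))))))))))
  step 19: S(S(S(S(S(S(S(S(S(mul(add(Z, Z), SSSZ))))))))))
  step 20: S(S(S(S(S(S(S(S(S(mul(Z, SSSZ))))))))))
  step 21: S^9(Z)

Answer: normal form = S^9(Z)  (in 21 steps)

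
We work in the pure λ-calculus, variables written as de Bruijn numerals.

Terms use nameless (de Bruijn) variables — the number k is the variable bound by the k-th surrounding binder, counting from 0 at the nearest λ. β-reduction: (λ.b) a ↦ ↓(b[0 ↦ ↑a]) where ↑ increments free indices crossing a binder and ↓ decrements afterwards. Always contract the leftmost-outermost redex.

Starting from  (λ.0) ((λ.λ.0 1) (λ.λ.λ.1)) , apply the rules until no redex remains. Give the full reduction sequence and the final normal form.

  start: (λ.0) ((λ.λ.0 1) (λ.λ.λ.1))
  [1] (λ.λ.0 1) (λ.λ.λ.1)
  [2] λ.0 (λ.λ.λ.1)

Answer: normal form = λ.0 (λ.λ.λ.1)  (in 2 steps)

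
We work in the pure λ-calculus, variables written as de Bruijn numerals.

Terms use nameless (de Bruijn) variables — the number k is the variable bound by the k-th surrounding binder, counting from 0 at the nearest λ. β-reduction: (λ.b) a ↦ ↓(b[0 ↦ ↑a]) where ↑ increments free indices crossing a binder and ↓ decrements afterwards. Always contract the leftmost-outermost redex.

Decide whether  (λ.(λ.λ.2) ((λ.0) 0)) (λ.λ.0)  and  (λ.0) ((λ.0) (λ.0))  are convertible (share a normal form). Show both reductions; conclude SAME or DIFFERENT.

Answer: DIFFERENT — A ⇓ λ.λ.λ.0, B ⇓ λ.0

Reduction:
Term A:
  start: (λ.(λ.λ.2) ((λ.0) 0)) (λ.λ.0)
  [1] (λ.λ.λ.λ.0) ((λ.0) (λ.λ.0))
  [2] λ.λ.λ.0

Term B:
  start: (λ.0) ((λ.0) (λ.0))
  [1] (λ.0) (λ.0)
  [2] λ.0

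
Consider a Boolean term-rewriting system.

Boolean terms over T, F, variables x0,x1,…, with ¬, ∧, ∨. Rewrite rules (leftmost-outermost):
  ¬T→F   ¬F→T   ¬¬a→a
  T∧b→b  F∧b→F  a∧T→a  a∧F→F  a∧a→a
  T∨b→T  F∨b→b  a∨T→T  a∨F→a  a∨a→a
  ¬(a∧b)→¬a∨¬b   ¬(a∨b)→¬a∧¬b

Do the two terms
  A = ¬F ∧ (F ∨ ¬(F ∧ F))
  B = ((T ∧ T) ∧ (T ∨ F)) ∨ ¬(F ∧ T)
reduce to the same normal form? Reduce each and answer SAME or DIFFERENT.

Answer: SAME — A ⇓ T, B ⇓ T

Derivation:
Term A:
  start: ¬F ∧ (F ∨ ¬(F ∧ F))
  [1] T ∧ (F ∨ ¬(F ∧ F))
  [2] F ∨ ¬(F ∧ F)
  [3] ¬(F ∧ F)
  [4] ¬F ∨ ¬F
  [5] ¬F
  [6] T

Term B:
  start: ((T ∧ T) ∧ (T ∨ F)) ∨ ¬(F ∧ T)
  [1] (T ∧ (T ∨ F)) ∨ ¬(F ∧ T)
  [2] (T ∨ F) ∨ ¬(F ∧ T)
  [3] T ∨ ¬(F ∧ T)
  [4] T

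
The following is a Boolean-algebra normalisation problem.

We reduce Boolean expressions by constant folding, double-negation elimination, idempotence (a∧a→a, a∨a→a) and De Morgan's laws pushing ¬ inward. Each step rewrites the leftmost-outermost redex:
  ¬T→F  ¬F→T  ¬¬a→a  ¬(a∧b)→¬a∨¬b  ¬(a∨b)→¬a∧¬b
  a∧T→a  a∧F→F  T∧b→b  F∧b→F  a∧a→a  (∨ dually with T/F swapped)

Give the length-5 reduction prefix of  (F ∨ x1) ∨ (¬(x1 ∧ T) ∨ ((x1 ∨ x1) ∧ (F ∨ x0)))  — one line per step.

Answer: after 5 steps: x1 ∨ (¬x1 ∨ (x1 ∧ (F ∨ x0)))

Derivation:
  start: (F ∨ x1) ∨ (¬(x1 ∧ T) ∨ ((x1 ∨ x1) ∧ (F ∨ x0)))
  →1  x1 ∨ (¬(x1 ∧ T) ∨ ((x1 ∨ x1) ∧ (F ∨ x0)))
  →2  x1 ∨ ((¬x1 ∨ ¬T) ∨ ((x1 ∨ x1) ∧ (F ∨ x0)))
  →3  x1 ∨ ((¬x1 ∨ F) ∨ ((x1 ∨ x1) ∧ (F ∨ x0)))
  →4  x1 ∨ (¬x1 ∨ ((x1 ∨ x1) ∧ (F ∨ x0)))
  →5  x1 ∨ (¬x1 ∨ (x1 ∧ (F ∨ x0)))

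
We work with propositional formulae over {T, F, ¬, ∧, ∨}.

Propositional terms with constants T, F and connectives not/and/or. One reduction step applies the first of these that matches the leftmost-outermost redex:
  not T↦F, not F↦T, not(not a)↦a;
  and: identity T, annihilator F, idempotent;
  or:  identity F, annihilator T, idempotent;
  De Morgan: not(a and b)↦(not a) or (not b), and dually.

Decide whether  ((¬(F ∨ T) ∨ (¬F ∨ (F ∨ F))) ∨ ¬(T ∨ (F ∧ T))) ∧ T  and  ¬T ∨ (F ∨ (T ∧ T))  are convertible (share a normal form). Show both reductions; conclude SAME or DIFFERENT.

Answer: SAME — A ⇓ T, B ⇓ T

Derivation:
Term A:
  start: ((¬(F ∨ T) ∨ (¬F ∨ (F ∨ F))) ∨ ¬(T ∨ (F ∧ T))) ∧ T
  [1] (¬(F ∨ T) ∨ (¬F ∨ (F ∨ F))) ∨ ¬(T ∨ (F ∧ T))
  [2] ((¬F ∧ ¬T) ∨ (¬F ∨ (F ∨ F))) ∨ ¬(T ∨ (F ∧ T))
  [3] ((T ∧ ¬T) ∨ (¬F ∨ (F ∨ F))) ∨ ¬(T ∨ (F ∧ T))
  [4] (¬T ∨ (¬F ∨ (F ∨ F))) ∨ ¬(T ∨ (F ∧ T))
  [5] (F ∨ (¬F ∨ (F ∨ F))) ∨ ¬(T ∨ (F ∧ T))
  [6] (¬F ∨ (F ∨ F)) ∨ ¬(T ∨ (F ∧ T))
  [7] (T ∨ (F ∨ F)) ∨ ¬(T ∨ (F ∧ T))
  [8] T ∨ ¬(T ∨ (F ∧ T))
  [9] T

Term B:
  start: ¬T ∨ (F ∨ (T ∧ T))
  [1] F ∨ (F ∨ (T ∧ T))
  [2] F ∨ (T ∧ T)
  [3] T ∧ T
  [4] T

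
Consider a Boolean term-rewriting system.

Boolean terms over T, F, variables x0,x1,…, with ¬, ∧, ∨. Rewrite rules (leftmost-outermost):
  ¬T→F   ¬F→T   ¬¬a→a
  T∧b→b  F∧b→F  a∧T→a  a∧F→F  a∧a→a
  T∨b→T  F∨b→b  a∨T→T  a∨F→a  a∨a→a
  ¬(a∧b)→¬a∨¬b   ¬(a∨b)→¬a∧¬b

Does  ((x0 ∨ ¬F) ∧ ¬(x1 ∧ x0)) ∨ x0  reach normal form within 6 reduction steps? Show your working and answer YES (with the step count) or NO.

  start: ((x0 ∨ ¬F) ∧ ¬(x1 ∧ x0)) ∨ x0
  step 1: ((x0 ∨ T) ∧ ¬(x1 ∧ x0)) ∨ x0
  step 2: (T ∧ ¬(x1 ∧ x0)) ∨ x0
  step 3: ¬(x1 ∧ x0) ∨ x0
  step 4: (¬x1 ∨ ¬x0) ∨ x0

Answer: YES — reaches normal form (¬x1 ∨ ¬x0) ∨ x0 in 4 ≤ 6 steps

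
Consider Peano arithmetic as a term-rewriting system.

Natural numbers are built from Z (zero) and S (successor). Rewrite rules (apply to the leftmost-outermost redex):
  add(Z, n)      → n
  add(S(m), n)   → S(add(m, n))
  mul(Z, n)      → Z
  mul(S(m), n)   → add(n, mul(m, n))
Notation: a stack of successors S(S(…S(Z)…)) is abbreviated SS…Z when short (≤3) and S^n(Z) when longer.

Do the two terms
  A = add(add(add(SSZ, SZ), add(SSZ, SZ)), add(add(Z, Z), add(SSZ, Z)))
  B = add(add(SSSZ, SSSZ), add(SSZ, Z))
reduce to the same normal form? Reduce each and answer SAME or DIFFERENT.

Term A:
  start: add(add(add(SSZ, SZ), add(SSZ, SZ)), add(add(Z, Z), add(SSZ, Z)))
  step 1: add(add(S(add(SZ, SZ)), add(SSZ, SZ)), add(add(Z, Z), add(SSZ, Z)))
  step 2: add(S(add(add(SZ, SZ), add(SSZ, SZ))), add(add(Z, Z), add(SSZ, Z)))
  step 3: S(add(add(add(SZ, SZ), add(SSZ, SZ)), add(add(Z, Z), add(SSZ, Z))))
  step 4: S(add(add(S(add(Z, SZ)), add(SSZ, SZ)), add(add(Z, Z), add(SSZ, Z))))
  step 5: S(add(S(add(add(Z, SZ), add(SSZ, SZ))), add(add(Z, Z), add(SSZ, Z))))
  step 6: S(S(add(add(add(Z, SZ), add(SSZ, SZ)), add(add(Z, Z), add(SSZ, Z)))))
  step 7: S(S(add(add(SZ, add(SSZ, SZ)), add(add(Z, Z), add(SSZ, Z)))))
  step 8: S(S(add(S(add(Z, add(SSZ, SZ))), add(add(Z, Z), add(SSZ, Z)))))
  step 9: S(S(S(add(add(Z, add(SSZ, SZ)), add(add(Z, Z), add(SSZ, Z))))))
  step 10: S(S(S(add(add(SSZ, SZ), add(add(Z, Z), add(SSZ, Z))))))
  step 11: S(S(S(add(S(add(SZ, SZ)), add(add(Z, Z), add(SSZ, Z))))))
  step 12: S(S(S(S(add(add(SZ, SZ), add(add(Z, Z), add(SSZ, Z)))))))
  step 13: S(S(S(S(add(S(add(Z, SZ)), add(add(Z, Z), add(SSZ, Z)))))))
  step 14: S(S(S(S(S(add(add(Z, SZ), add(add(Z, Z), add(SSZ, Z))))))))
  step 15: S(S(S(S(S(add(SZ, add(add(Z, Z), add(SSZ, Z))))))))
  step 16: S(S(S(S(S(S(add(Z, add(add(Z, Z), add(SSZ, Z)))))))))
  step 17: S(S(S(S(S(S(add(add(Z, Z), add(SSZ, Z))))))))
  step 18: S(S(S(S(S(S(add(Z, add(SSZ, Z))))))))
  step 19: S(S(S(S(S(S(add(SSZ, Z)))))))
  step 20: S(S(S(S(S(S(S(add(SZ, Z))))))))
  step 21: S(S(S(S(S(S(S(S(add(Z, Z)))))))))
  step 22: S^8(Z)

Term B:
  start: add(add(SSSZ, SSSZ), add(SSZ, Z))
  step 1: add(S(add(SSZ, SSSZ)), add(SSZ, Z))
  step 2: S(add(add(SSZ, SSSZ), add(SSZ, Z)))
  step 3: S(add(S(add(SZ, SSSZ)), add(SSZ, Z)))
  step 4: S(S(add(add(SZ, SSSZ), add(SSZ, Z))))
  step 5: S(S(add(S(add(Z, SSSZ)), add(SSZ, Z))))
  step 6: S(S(S(add(add(Z, SSSZ), add(SSZ, Z)))))
  step 7: S(S(S(add(SSSZ, add(SSZ, Z)))))
  step 8: S(S(S(S(add(SSZ, add(SSZ, Z))))))
  step 9: S(S(S(S(S(add(SZ, add(SSZ, Z)))))))
  step 10: S(S(S(S(S(S(add(Z, add(SSZ, Z))))))))
  step 11: S(S(S(S(S(S(add(SSZ, Z)))))))
  step 12: S(S(S(S(S(S(S(add(SZ, Z))))))))
  step 13: S(S(S(S(S(S(S(S(add(Z, Z)))))))))
  step 14: S^8(Z)

Answer: SAME — A ⇓ S^8(Z), B ⇓ S^8(Z)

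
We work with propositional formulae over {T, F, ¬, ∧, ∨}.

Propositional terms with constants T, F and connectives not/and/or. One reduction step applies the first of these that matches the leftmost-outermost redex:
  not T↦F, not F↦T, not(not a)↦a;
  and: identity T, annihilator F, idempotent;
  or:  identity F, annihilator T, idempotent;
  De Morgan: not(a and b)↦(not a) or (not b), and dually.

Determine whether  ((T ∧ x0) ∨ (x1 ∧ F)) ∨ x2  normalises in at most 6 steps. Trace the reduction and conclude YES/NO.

Answer: YES — reaches normal form x0 ∨ x2 in 3 ≤ 6 steps

Working:
  start: ((T ∧ x0) ∨ (x1 ∧ F)) ∨ x2
  step 1: (x0 ∨ (x1 ∧ F)) ∨ x2
  step 2: (x0 ∨ F) ∨ x2
  step 3: x0 ∨ x2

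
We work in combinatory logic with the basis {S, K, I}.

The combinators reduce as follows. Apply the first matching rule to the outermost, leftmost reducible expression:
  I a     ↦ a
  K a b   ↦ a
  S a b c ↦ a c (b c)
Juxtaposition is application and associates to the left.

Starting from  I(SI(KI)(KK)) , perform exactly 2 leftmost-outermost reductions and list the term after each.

Answer: after 2 steps: I(KK)(KI(KK))

Reduction:
  start: I(SI(KI)(KK))
  →1  SI(KI)(KK)
  →2  I(KK)(KI(KK))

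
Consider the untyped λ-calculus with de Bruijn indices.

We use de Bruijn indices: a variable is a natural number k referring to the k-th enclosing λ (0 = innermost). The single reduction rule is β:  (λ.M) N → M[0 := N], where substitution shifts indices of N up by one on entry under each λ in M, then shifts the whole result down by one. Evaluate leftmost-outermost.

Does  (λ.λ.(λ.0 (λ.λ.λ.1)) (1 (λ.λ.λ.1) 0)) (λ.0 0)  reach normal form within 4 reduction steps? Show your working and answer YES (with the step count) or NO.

Answer: NO — after 4 steps the term is λ.(λ.λ.1) 0 (λ.λ.λ.1), not yet normal

Derivation:
  start: (λ.λ.(λ.0 (λ.λ.λ.1)) (1 (λ.λ.λ.1) 0)) (λ.0 0)
  [1] λ.(λ.0 (λ.λ.λ.1)) ((λ.0 0) (λ.λ.λ.1) 0)
  [2] λ.(λ.0 0) (λ.λ.λ.1) 0 (λ.λ.λ.1)
  [3] λ.(λ.λ.λ.1) (λ.λ.λ.1) 0 (λ.λ.λ.1)
  [4] λ.(λ.λ.1) 0 (λ.λ.λ.1)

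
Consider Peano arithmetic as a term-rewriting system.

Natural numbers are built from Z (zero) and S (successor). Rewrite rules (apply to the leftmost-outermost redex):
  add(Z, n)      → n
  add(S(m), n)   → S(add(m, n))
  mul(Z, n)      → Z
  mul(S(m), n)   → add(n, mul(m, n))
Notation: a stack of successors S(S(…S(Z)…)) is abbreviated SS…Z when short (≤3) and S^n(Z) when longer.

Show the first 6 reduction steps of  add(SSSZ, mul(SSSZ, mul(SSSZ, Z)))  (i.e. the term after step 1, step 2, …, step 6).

  start: add(SSSZ, mul(SSSZ, mul(SSSZ, Z)))
  →1  S(add(SSZ, mul(SSSZ, mul(SSSZ, Z))))
  →2  S(S(add(SZ, mul(SSSZ, mul(SSSZ, Z)))))
  →3  S(S(S(add(Z, mul(SSSZ, mul(SSSZ, Z))))))
  →4  S(S(S(mul(SSSZ, mul(SSSZ, Z)))))
  →5  S(S(S(add(mul(SSSZ, Z), mul(SSZ, mul(SSSZ, Z))))))
  →6  S(S(S(add(add(Z, mul(SSZ, Z)), mul(SSZ, mul(SSSZ, Z))))))

Answer: after 6 steps: S(S(S(add(add(Z, mul(SSZ, Z)), mul(SSZ, mul(SSSZ, Z))))))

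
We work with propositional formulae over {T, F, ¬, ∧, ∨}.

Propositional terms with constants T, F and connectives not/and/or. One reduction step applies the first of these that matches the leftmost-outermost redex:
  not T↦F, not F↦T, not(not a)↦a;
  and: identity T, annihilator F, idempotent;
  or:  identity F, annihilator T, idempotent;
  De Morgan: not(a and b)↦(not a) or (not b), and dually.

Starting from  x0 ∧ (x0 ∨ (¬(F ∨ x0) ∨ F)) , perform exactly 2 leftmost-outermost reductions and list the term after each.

Answer: after 2 steps: x0 ∧ (x0 ∨ (¬F ∧ ¬x0))

Reduction:
  start: x0 ∧ (x0 ∨ (¬(F ∨ x0) ∨ F))
  step 1: x0 ∧ (x0 ∨ ¬(F ∨ x0))
  step 2: x0 ∧ (x0 ∨ (¬F ∧ ¬x0))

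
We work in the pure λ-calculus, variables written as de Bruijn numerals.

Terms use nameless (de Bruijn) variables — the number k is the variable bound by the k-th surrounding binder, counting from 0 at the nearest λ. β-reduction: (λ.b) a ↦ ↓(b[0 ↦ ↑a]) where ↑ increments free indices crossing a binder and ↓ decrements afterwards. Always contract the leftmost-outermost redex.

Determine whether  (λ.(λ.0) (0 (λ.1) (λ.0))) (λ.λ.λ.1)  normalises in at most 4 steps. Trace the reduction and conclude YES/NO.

  start: (λ.(λ.0) (0 (λ.1) (λ.0))) (λ.λ.λ.1)
  [1] (λ.0) ((λ.λ.λ.1) (λ.λ.λ.λ.1) (λ.0))
  [2] (λ.λ.λ.1) (λ.λ.λ.λ.1) (λ.0)
  [3] (λ.λ.1) (λ.0)
  [4] λ.λ.0

Answer: YES — reaches normal form λ.λ.0 in 4 ≤ 4 steps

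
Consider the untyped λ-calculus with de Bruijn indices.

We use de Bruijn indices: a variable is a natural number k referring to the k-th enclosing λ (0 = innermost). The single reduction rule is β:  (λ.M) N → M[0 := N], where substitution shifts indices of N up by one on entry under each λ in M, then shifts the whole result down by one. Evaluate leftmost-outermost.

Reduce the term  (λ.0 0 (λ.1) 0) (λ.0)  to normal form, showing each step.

  start: (λ.0 0 (λ.1) 0) (λ.0)
  step 1: (λ.0) (λ.0) (λ.λ.0) (λ.0)
  step 2: (λ.0) (λ.λ.0) (λ.0)
  step 3: (λ.λ.0) (λ.0)
  step 4: λ.0

Answer: normal form = λ.0  (in 4 steps)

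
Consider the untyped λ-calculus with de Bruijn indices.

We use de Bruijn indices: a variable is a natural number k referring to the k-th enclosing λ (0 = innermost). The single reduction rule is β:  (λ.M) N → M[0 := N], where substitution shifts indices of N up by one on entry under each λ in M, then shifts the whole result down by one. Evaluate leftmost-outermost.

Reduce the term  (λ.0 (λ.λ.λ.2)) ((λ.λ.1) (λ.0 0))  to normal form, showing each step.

Answer: normal form = λ.0 0  (in 3 steps)

Working:
  start: (λ.0 (λ.λ.λ.2)) ((λ.λ.1) (λ.0 0))
  →1  (λ.λ.1) (λ.0 0) (λ.λ.λ.2)
  →2  (λ.λ.0 0) (λ.λ.λ.2)
  →3  λ.0 0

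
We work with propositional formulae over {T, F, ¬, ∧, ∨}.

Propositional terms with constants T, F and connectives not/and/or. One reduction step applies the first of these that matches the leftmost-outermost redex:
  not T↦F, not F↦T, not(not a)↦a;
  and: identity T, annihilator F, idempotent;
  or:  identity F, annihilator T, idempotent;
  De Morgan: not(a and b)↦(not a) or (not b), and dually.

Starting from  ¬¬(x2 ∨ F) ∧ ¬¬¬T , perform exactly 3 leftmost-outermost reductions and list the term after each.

Answer: after 3 steps: x2 ∧ ¬T

Derivation:
  start: ¬¬(x2 ∨ F) ∧ ¬¬¬T
  step 1: (x2 ∨ F) ∧ ¬¬¬T
  step 2: x2 ∧ ¬¬¬T
  step 3: x2 ∧ ¬T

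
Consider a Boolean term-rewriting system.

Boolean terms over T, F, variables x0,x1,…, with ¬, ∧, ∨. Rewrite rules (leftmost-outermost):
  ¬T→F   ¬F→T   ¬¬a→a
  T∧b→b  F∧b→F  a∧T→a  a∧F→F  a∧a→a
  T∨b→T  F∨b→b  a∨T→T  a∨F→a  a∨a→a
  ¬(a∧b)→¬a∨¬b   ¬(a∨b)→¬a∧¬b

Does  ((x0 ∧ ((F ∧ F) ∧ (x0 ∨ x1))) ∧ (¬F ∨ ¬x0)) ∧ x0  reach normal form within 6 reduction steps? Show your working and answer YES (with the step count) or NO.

  start: ((x0 ∧ ((F ∧ F) ∧ (x0 ∨ x1))) ∧ (¬F ∨ ¬x0)) ∧ x0
  step 1: ((x0 ∧ (F ∧ (x0 ∨ x1))) ∧ (¬F ∨ ¬x0)) ∧ x0
  step 2: ((x0 ∧ F) ∧ (¬F ∨ ¬x0)) ∧ x0
  step 3: (F ∧ (¬F ∨ ¬x0)) ∧ x0
  step 4: F ∧ x0
  step 5: F

Answer: YES — reaches normal form F in 5 ≤ 6 steps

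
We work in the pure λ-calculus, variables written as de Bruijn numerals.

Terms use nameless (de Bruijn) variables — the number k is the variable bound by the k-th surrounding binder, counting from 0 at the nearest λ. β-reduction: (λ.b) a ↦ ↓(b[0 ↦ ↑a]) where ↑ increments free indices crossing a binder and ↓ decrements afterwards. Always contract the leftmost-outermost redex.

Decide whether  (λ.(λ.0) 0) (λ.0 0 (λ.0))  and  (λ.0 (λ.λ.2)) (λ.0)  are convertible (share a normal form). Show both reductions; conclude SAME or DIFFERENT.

Term A:
  start: (λ.(λ.0) 0) (λ.0 0 (λ.0))
  [1] (λ.0) (λ.0 0 (λ.0))
  [2] λ.0 0 (λ.0)

Term B:
  start: (λ.0 (λ.λ.2)) (λ.0)
  [1] (λ.0) (λ.λ.λ.0)
  [2] λ.λ.λ.0

Answer: DIFFERENT — A ⇓ λ.0 0 (λ.0), B ⇓ λ.λ.λ.0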